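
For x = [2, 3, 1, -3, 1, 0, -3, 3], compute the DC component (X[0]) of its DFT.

X[0] = Σ(n=0 to 7) x[n] · ω_8^0 = Σ x[n]
= (2) + (3) + (1) + (-3) + (1) + (0) + (-3) + (3)

X[0] = 4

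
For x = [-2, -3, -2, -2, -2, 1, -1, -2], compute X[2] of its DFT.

X[2] = Σ(n=0 to 7) x[n] · ω_8^(2n) where ω_8 = e^(-2πi/8)
= (-2)·ω_8^0 + (-3)·ω_8^2 + (-2)·ω_8^4 + (-2)·ω_8^6 + (-2)·ω_8^8 + (1)·ω_8^10 + (-1)·ω_8^12 + (-2)·ω_8^14

X[2] = -1-2i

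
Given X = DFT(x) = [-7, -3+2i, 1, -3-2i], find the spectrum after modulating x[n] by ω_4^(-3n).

Modulation property: DFT(ω_4^(-3n)·x[n]) = X[(k-3) mod 4], so circularly shift X by 3 positions.

X[k-3] = [-3+2i, 1, -3-2i, -7]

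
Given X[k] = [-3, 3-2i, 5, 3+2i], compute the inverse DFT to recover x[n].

x[n] = (1/4) Σ(k=0 to 3) X[k] · e^(2πikn/4)

Computing each x[n]:
x[0] = 2
x[1] = -1
x[2] = -1
x[3] = -3

x = [2, -1, -1, -3]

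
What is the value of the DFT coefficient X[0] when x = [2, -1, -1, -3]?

X[0] = Σ(n=0 to 3) x[n] · ω_4^0 = Σ x[n]
= (2) + (-1) + (-1) + (-3)

X[0] = -3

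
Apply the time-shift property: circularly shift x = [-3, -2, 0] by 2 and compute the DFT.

Time shift by 2: X_shifted[k] = ω_3^(2k) · X[k]
Shifted x = [-2, 0, -3]

DFT(x[n-2]) = [-5, -0.5000-2.5981i, -0.5000+2.5981i]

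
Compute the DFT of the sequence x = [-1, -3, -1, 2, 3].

X[k] = Σ(n=0 to 4) x[n] · ω_5^(nk)
where ω_5 = e^(-2πi/5)

Computing each X[k]:
X[0] = 0
X[1] = -1.8090+7.4697i
X[2] = -0.6910+0.6735i
X[3] = -0.6910-0.6735i
X[4] = -1.8090-7.4697i

X = [0, -1.8090+7.4697i, -0.6910+0.6735i, -0.6910-0.6735i, -1.8090-7.4697i]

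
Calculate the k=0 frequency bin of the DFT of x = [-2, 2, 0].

X[0] = Σ(n=0 to 2) x[n] · ω_3^0 = Σ x[n]
= (-2) + (2) + (0)

X[0] = 0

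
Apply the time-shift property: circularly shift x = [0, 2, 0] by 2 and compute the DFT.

Time shift by 2: X_shifted[k] = ω_3^(2k) · X[k]
Shifted x = [2, 0, 0]

DFT(x[n-2]) = [2, 2, 2]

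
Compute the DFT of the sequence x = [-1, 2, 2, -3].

X[k] = Σ(n=0 to 3) x[n] · ω_4^(nk)
where ω_4 = e^(-2πi/4)

Computing each X[k]:
X[0] = 0
X[1] = -3-5i
X[2] = 2
X[3] = -3+5i

X = [0, -3-5i, 2, -3+5i]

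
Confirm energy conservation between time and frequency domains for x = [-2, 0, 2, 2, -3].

Time domain:
Σ|x[n]|² = |-2|² + |0|² + |2|² + |2|² + |-3|² = 21.0000

Frequency domain:
(1/5)Σ|X[k]|² = (1/5)(|-1|² + |-6.1631-2.8532i|² + |1.6631-1.7634i|² + |1.6631+1.7634i|² + |-6.1631+2.8532i|²) = (1/5)·105.0000 = 21.0000

Both sides agree, confirming Parseval's theorem.

Σ|x[n]|² = (1/N)Σ|X[k]|² = 21.0000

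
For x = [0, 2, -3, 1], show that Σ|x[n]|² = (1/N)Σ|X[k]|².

Time domain:
Σ|x[n]|² = |0|² + |2|² + |-3|² + |1|² = 14.0000

Frequency domain:
(1/4)Σ|X[k]|² = (1/4)(|0|² + |3-1i|² + |-6|² + |3+1i|²) = (1/4)·56.0000 = 14.0000

Both sides agree, confirming Parseval's theorem.

Σ|x[n]|² = (1/N)Σ|X[k]|² = 14.0000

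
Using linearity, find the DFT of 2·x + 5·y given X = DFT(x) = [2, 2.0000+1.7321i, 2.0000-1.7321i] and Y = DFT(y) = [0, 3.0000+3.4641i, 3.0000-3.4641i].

By linearity: DFT(2x + 5y) = 2·DFT(x) + 5·DFT(y)
= 2·[2, 2.0000+1.7321i, 2.0000-1.7321i] + 5·[0, 3.0000+3.4641i, 3.0000-3.4641i]

Computing element-wise:
Z[0] = 2·(2) + 5·(0) = 4
Z[1] = 2·(2.0000+1.7321i) + 5·(3.0000+3.4641i) = 19.0000+20.7847i
Z[2] = 2·(2.0000-1.7321i) + 5·(3.0000-3.4641i) = 19.0000-20.7847i

DFT(2x + 5y) = 2·X + 5·Y = [4, 19.0000+20.7847i, 19.0000-20.7847i]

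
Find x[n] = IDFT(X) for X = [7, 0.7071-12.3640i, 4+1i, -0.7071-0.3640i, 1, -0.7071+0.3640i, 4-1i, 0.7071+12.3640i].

x[n] = (1/8) Σ(k=0 to 7) X[k] · e^(2πikn/8)

Computing each x[n]:
x[0] = 2
x[1] = 3
x[2] = 3
x[3] = 3
x[4] = 2
x[5] = -2
x[6] = -3
x[7] = -1

x = [2, 3, 3, 3, 2, -2, -3, -1]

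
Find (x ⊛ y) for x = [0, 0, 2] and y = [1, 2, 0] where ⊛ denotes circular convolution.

(x ⊛ y)[n] = Σ(m=0 to 2) x[m] · y[(n-m) mod 3]

Computing each output sample:
(x ⊛ y)[0] = 4
(x ⊛ y)[1] = 0
(x ⊛ y)[2] = 2

x ⊛ y = [4, 0, 2]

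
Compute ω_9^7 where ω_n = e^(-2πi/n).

ω_9^7 = e^(-2πi·7/9)
= cos(-2π·7/9) + i·sin(-2π·7/9)
= cos(-14π/9) + i·sin(-14π/9)

ω_9^7 = cos(-14π/9) + i·sin(-14π/9) = 0.1736+0.9848i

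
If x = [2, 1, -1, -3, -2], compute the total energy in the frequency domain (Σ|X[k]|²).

Parseval: Σ|x[n]|² = (1/N)Σ|X[k]|², so Σ|X[k]|² = N·Σ|x[n]|² = 5·19.0000

Σ|X[k]|² = N·Σ|x[n]|² = 5·19.0000 = 95.0000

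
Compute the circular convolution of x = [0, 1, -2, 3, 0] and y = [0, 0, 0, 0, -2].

(x ⊛ y)[n] = Σ(m=0 to 4) x[m] · y[(n-m) mod 5]

Computing each output sample:
(x ⊛ y)[0] = -2
(x ⊛ y)[1] = 4
(x ⊛ y)[2] = -6
(x ⊛ y)[3] = 0
(x ⊛ y)[4] = 0

x ⊛ y = [-2, 4, -6, 0, 0]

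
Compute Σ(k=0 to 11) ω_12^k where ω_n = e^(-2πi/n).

Sum of all nth roots of unity equals 0 for n > 1 (geometric series with r ≠ 1).

0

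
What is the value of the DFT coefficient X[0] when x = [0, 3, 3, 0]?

X[0] = Σ(n=0 to 3) x[n] · ω_4^0 = Σ x[n]
= (0) + (3) + (3) + (0)

X[0] = 6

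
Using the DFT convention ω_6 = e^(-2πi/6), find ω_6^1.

ω_6^1 = e^(-2πi·1/6)
= cos(-2π·1/6) + i·sin(-2π·1/6)
= cos(-2π/6) + i·sin(-2π/6)

ω_6^1 = cos(-2π/6) + i·sin(-2π/6) = 0.5000-0.8660i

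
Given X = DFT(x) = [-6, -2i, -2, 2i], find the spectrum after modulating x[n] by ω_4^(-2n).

Modulation property: DFT(ω_4^(-2n)·x[n]) = X[(k-2) mod 4], so circularly shift X by 2 positions.

X[k-2] = [-2, 2i, -6, -2i]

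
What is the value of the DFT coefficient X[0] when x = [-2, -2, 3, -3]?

X[0] = Σ(n=0 to 3) x[n] · ω_4^0 = Σ x[n]
= (-2) + (-2) + (3) + (-3)

X[0] = -4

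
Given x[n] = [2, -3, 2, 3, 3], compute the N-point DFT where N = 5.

X[k] = Σ(n=0 to 4) x[n] · ω_5^(nk)
where ω_5 = e^(-2πi/5)

Computing each X[k]:
X[0] = 7
X[1] = -2.0451+6.2941i
X[2] = 3.5451+2.5757i
X[3] = 3.5451-2.5757i
X[4] = -2.0451-6.2941i

X = [7, -2.0451+6.2941i, 3.5451+2.5757i, 3.5451-2.5757i, -2.0451-6.2941i]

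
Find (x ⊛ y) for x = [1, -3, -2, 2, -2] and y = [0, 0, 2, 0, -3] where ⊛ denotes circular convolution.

(x ⊛ y)[n] = Σ(m=0 to 4) x[m] · y[(n-m) mod 5]

Computing each output sample:
(x ⊛ y)[0] = 13
(x ⊛ y)[1] = 2
(x ⊛ y)[2] = -4
(x ⊛ y)[3] = 0
(x ⊛ y)[4] = -7

x ⊛ y = [13, 2, -4, 0, -7]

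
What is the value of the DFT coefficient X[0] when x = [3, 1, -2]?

X[0] = Σ(n=0 to 2) x[n] · ω_3^0 = Σ x[n]
= (3) + (1) + (-2)

X[0] = 2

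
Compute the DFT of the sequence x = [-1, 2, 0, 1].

X[k] = Σ(n=0 to 3) x[n] · ω_4^(nk)
where ω_4 = e^(-2πi/4)

Computing each X[k]:
X[0] = 2
X[1] = -1-1i
X[2] = -4
X[3] = -1+1i

X = [2, -1-1i, -4, -1+1i]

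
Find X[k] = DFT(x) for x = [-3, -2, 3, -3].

X[k] = Σ(n=0 to 3) x[n] · ω_4^(nk)
where ω_4 = e^(-2πi/4)

Computing each X[k]:
X[0] = -5
X[1] = -6-1i
X[2] = 5
X[3] = -6+1i

X = [-5, -6-1i, 5, -6+1i]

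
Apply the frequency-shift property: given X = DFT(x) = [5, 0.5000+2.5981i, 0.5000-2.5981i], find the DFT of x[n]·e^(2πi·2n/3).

Modulation property: DFT(ω_3^(-2n)·x[n]) = X[(k-2) mod 3], so circularly shift X by 2 positions.

X[k-2] = [0.5000+2.5981i, 0.5000-2.5981i, 5]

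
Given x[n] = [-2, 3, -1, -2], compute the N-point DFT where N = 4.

X[k] = Σ(n=0 to 3) x[n] · ω_4^(nk)
where ω_4 = e^(-2πi/4)

Computing each X[k]:
X[0] = -2
X[1] = -1-5i
X[2] = -4
X[3] = -1+5i

X = [-2, -1-5i, -4, -1+5i]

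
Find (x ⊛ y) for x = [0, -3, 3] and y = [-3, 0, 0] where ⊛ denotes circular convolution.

(x ⊛ y)[n] = Σ(m=0 to 2) x[m] · y[(n-m) mod 3]

Computing each output sample:
(x ⊛ y)[0] = 0
(x ⊛ y)[1] = 9
(x ⊛ y)[2] = -9

x ⊛ y = [0, 9, -9]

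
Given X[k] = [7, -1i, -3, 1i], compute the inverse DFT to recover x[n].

x[n] = (1/4) Σ(k=0 to 3) X[k] · e^(2πikn/4)

Computing each x[n]:
x[0] = 1
x[1] = 3
x[2] = 1
x[3] = 2

x = [1, 3, 1, 2]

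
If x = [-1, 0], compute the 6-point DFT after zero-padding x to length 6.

Original 2-point DFT: [-1, -1]
Zero-padded 6-point DFT provides frequency interpolation.

DFT_6([x, 0, ...]) = [-1, -1, -1, -1, -1, -1]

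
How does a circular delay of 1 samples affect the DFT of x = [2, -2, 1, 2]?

Time shift by 1: X_shifted[k] = ω_4^(1k) · X[k]
Shifted x = [2, 2, -2, 1]

DFT(x[n-1]) = [3, 4-1i, -3, 4+1i]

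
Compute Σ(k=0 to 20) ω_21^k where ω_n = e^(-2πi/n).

Sum of all nth roots of unity equals 0 for n > 1 (geometric series with r ≠ 1).

0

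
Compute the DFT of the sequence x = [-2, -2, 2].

X[k] = Σ(n=0 to 2) x[n] · ω_3^(nk)
where ω_3 = e^(-2πi/3)

Computing each X[k]:
X[0] = -2
X[1] = -2.0000+3.4641i
X[2] = -2.0000-3.4641i

X = [-2, -2.0000+3.4641i, -2.0000-3.4641i]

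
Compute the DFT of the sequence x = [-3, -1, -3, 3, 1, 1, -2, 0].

X[k] = Σ(n=0 to 7) x[n] · ω_8^(nk)
where ω_8 = e^(-2πi/8)

Computing each X[k]:
X[0] = -4
X[1] = -7.5355+0.2929i
X[2] = 3+3i
X[3] = -0.4645-1.7071i
X[4] = -10
X[5] = -0.4645+1.7071i
X[6] = 3-3i
X[7] = -7.5355-0.2929i

X = [-4, -7.5355+0.2929i, 3+3i, -0.4645-1.7071i, -10, -0.4645+1.7071i, 3-3i, -7.5355-0.2929i]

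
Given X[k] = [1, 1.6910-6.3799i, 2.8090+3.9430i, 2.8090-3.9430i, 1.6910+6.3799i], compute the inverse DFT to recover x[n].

x[n] = (1/5) Σ(k=0 to 4) X[k] · e^(2πikn/5)

Computing each x[n]:
x[0] = 2
x[1] = 1
x[2] = 3
x[3] = -3
x[4] = -2

x = [2, 1, 3, -3, -2]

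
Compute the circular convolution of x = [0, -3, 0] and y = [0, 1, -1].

(x ⊛ y)[n] = Σ(m=0 to 2) x[m] · y[(n-m) mod 3]

Computing each output sample:
(x ⊛ y)[0] = 3
(x ⊛ y)[1] = 0
(x ⊛ y)[2] = -3

x ⊛ y = [3, 0, -3]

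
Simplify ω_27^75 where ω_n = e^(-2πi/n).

Since ω_27^27 = 1, powers reduce modulo 27.
75 mod 27 = 21
So ω_27^75 = ω_27^21 = e^(-2πi·21/27)

ω_27^75 = ω_27^21 = 0.1736+0.9848i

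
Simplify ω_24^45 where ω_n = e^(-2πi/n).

Since ω_24^24 = 1, powers reduce modulo 24.
45 mod 24 = 21
So ω_24^45 = ω_24^21 = e^(-2πi·21/24)

ω_24^45 = ω_24^21 = 0.7071+0.7071i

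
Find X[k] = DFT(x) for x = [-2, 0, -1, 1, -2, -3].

X[k] = Σ(n=0 to 5) x[n] · ω_6^(nk)
where ω_6 = e^(-2πi/6)

Computing each X[k]:
X[0] = -7
X[1] = -3.0000-3.4641i
X[2] = 2.0000-1.7321i
X[3] = -3
X[4] = 2.0000+1.7321i
X[5] = -3.0000+3.4641i

X = [-7, -3.0000-3.4641i, 2.0000-1.7321i, -3, 2.0000+1.7321i, -3.0000+3.4641i]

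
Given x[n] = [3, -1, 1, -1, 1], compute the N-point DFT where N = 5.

X[k] = Σ(n=0 to 4) x[n] · ω_5^(nk)
where ω_5 = e^(-2πi/5)

Computing each X[k]:
X[0] = 3
X[1] = 3.0000+0.7265i
X[2] = 3.0000+3.0777i
X[3] = 3.0000-3.0777i
X[4] = 3.0000-0.7265i

X = [3, 3.0000+0.7265i, 3.0000+3.0777i, 3.0000-3.0777i, 3.0000-0.7265i]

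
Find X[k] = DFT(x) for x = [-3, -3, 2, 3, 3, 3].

X[k] = Σ(n=0 to 5) x[n] · ω_6^(nk)
where ω_6 = e^(-2πi/6)

Computing each X[k]:
X[0] = 5
X[1] = -8.5000+6.0622i
X[2] = -2.5000+4.3301i
X[3] = -1
X[4] = -2.5000-4.3301i
X[5] = -8.5000-6.0622i

X = [5, -8.5000+6.0622i, -2.5000+4.3301i, -1, -2.5000-4.3301i, -8.5000-6.0622i]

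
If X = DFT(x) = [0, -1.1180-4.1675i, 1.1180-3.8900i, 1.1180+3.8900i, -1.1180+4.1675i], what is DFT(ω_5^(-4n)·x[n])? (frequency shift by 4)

Modulation property: DFT(ω_5^(-4n)·x[n]) = X[(k-4) mod 5], so circularly shift X by 4 positions.

X[k-4] = [-1.1180-4.1675i, 1.1180-3.8900i, 1.1180+3.8900i, -1.1180+4.1675i, 0]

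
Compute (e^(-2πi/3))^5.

Since ω_3^3 = 1, powers reduce modulo 3.
5 mod 3 = 2
So ω_3^5 = ω_3^2 = e^(-2πi·2/3)

ω_3^5 = ω_3^2 = -0.5000+0.8660i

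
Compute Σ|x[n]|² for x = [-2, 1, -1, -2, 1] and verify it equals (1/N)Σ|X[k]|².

Time domain:
Σ|x[n]|² = |-2|² + |1|² + |-1|² + |-2|² + |1|² = 11.0000

Frequency domain:
(1/5)Σ|X[k]|² = (1/5)(|-3|² + |1.0451-0.5878i|² + |-4.5451+0.9511i|² + |-4.5451-0.9511i|² + |1.0451+0.5878i|²) = (1/5)·55.0000 = 11.0000

Both sides agree, confirming Parseval's theorem.

Σ|x[n]|² = (1/N)Σ|X[k]|² = 11.0000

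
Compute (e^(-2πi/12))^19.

Since ω_12^12 = 1, powers reduce modulo 12.
19 mod 12 = 7
So ω_12^19 = ω_12^7 = e^(-2πi·7/12)

ω_12^19 = ω_12^7 = -0.8660+0.5000i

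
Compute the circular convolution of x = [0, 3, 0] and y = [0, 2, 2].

(x ⊛ y)[n] = Σ(m=0 to 2) x[m] · y[(n-m) mod 3]

Computing each output sample:
(x ⊛ y)[0] = 6
(x ⊛ y)[1] = 0
(x ⊛ y)[2] = 6

x ⊛ y = [6, 0, 6]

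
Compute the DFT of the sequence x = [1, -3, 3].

X[k] = Σ(n=0 to 2) x[n] · ω_3^(nk)
where ω_3 = e^(-2πi/3)

Computing each X[k]:
X[0] = 1
X[1] = 1.0000+5.1962i
X[2] = 1.0000-5.1962i

X = [1, 1.0000+5.1962i, 1.0000-5.1962i]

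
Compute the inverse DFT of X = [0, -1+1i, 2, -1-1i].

x[n] = (1/4) Σ(k=0 to 3) X[k] · e^(2πikn/4)

Computing each x[n]:
x[0] = 0
x[1] = -1
x[2] = 1
x[3] = 0

x = [0, -1, 1, 0]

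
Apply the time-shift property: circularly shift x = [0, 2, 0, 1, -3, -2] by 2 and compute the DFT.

Time shift by 2: X_shifted[k] = ω_6^(2k) · X[k]
Shifted x = [-3, -2, 0, 2, 0, 1]

DFT(x[n-2]) = [-2, -5.5000+2.5981i, -0.5000+2.5981i, -4, -0.5000-2.5981i, -5.5000-2.5981i]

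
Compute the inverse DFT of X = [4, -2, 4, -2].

x[n] = (1/4) Σ(k=0 to 3) X[k] · e^(2πikn/4)

Computing each x[n]:
x[0] = 1
x[1] = 0
x[2] = 3
x[3] = 0

x = [1, 0, 3, 0]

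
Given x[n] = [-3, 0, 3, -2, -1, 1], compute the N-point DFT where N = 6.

X[k] = Σ(n=0 to 5) x[n] · ω_6^(nk)
where ω_6 = e^(-2πi/6)

Computing each X[k]:
X[0] = -2
X[1] = -1.5000-2.5981i
X[2] = -6.5000+4.3301i
X[3] = 0
X[4] = -6.5000-4.3301i
X[5] = -1.5000+2.5981i

X = [-2, -1.5000-2.5981i, -6.5000+4.3301i, 0, -6.5000-4.3301i, -1.5000+2.5981i]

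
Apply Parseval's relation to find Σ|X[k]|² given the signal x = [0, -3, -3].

Parseval: Σ|x[n]|² = (1/N)Σ|X[k]|², so Σ|X[k]|² = N·Σ|x[n]|² = 3·18.0000

Σ|X[k]|² = N·Σ|x[n]|² = 3·18.0000 = 54.0000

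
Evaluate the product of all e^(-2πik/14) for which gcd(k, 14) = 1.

The primitive 14th roots of unity are ω_14^k for k coprime to 14: k ∈ {1, 3, 5, 9, 11, 13}
Their product equals the constant term of the cyclotomic polynomial Φ_14(x) up to sign.
For n ≥ 3, the product of all primitive nth roots of unity is 1. (For n=1 it is 1; for n=2 it is -1.)

1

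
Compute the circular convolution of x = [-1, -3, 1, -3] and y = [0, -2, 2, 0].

(x ⊛ y)[n] = Σ(m=0 to 3) x[m] · y[(n-m) mod 4]

Computing each output sample:
(x ⊛ y)[0] = 8
(x ⊛ y)[1] = -4
(x ⊛ y)[2] = 4
(x ⊛ y)[3] = -8

x ⊛ y = [8, -4, 4, -8]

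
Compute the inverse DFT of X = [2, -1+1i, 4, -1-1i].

x[n] = (1/4) Σ(k=0 to 3) X[k] · e^(2πikn/4)

Computing each x[n]:
x[0] = 1
x[1] = -1
x[2] = 2
x[3] = 0

x = [1, -1, 2, 0]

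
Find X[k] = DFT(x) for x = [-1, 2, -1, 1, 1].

X[k] = Σ(n=0 to 4) x[n] · ω_5^(nk)
where ω_5 = e^(-2πi/5)

Computing each X[k]:
X[0] = 2
X[1] = -0.0729+0.2245i
X[2] = -3.4271-2.4899i
X[3] = -3.4271+2.4899i
X[4] = -0.0729-0.2245i

X = [2, -0.0729+0.2245i, -3.4271-2.4899i, -3.4271+2.4899i, -0.0729-0.2245i]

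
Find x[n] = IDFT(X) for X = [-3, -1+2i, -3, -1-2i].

x[n] = (1/4) Σ(k=0 to 3) X[k] · e^(2πikn/4)

Computing each x[n]:
x[0] = -2
x[1] = -1
x[2] = -1
x[3] = 1

x = [-2, -1, -1, 1]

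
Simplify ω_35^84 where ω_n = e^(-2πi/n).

Since ω_35^35 = 1, powers reduce modulo 35.
84 mod 35 = 14
So ω_35^84 = ω_35^14 = e^(-2πi·14/35)

ω_35^84 = ω_35^14 = -0.8090-0.5878i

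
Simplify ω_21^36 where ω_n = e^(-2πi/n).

Since ω_21^21 = 1, powers reduce modulo 21.
36 mod 21 = 15
So ω_21^36 = ω_21^15 = e^(-2πi·15/21)

ω_21^36 = ω_21^15 = -0.2225+0.9749i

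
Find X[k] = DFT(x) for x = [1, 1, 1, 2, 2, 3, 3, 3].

X[k] = Σ(n=0 to 7) x[n] · ω_8^(nk)
where ω_8 = e^(-2πi/8)

Computing each X[k]:
X[0] = 16
X[1] = -1.7071+4.1213i
X[2] = -1+1i
X[3] = -0.2929+0.1213i
X[4] = -2
X[5] = -0.2929-0.1213i
X[6] = -1-1i
X[7] = -1.7071-4.1213i

X = [16, -1.7071+4.1213i, -1+1i, -0.2929+0.1213i, -2, -0.2929-0.1213i, -1-1i, -1.7071-4.1213i]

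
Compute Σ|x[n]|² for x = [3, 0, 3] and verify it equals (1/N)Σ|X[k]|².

Time domain:
Σ|x[n]|² = |3|² + |0|² + |3|² = 18.0000

Frequency domain:
(1/3)Σ|X[k]|² = (1/3)(|6|² + |1.5000+2.5981i|² + |1.5000-2.5981i|²) = (1/3)·54.0000 = 18.0000

Both sides agree, confirming Parseval's theorem.

Σ|x[n]|² = (1/N)Σ|X[k]|² = 18.0000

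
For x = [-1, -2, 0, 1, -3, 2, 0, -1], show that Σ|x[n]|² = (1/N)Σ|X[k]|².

Time domain:
Σ|x[n]|² = |-1|² + |-2|² + |0|² + |1|² + |-3|² + |2|² + |0|² + |-1|² = 20.0000

Frequency domain:
(1/8)Σ|X[k]|² = (1/8)(|-4|² + |-2.2426+1.4142i|² + |-4|² + |6.2426+1.4142i|² + |-4|² + |6.2426-1.4142i|² + |-4|² + |-2.2426-1.4142i|²) = (1/8)·160.0000 = 20.0000

Both sides agree, confirming Parseval's theorem.

Σ|x[n]|² = (1/N)Σ|X[k]|² = 20.0000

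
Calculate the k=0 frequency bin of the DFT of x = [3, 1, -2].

X[0] = Σ(n=0 to 2) x[n] · ω_3^0 = Σ x[n]
= (3) + (1) + (-2)

X[0] = 2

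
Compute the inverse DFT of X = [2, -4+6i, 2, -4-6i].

x[n] = (1/4) Σ(k=0 to 3) X[k] · e^(2πikn/4)

Computing each x[n]:
x[0] = -1
x[1] = -3
x[2] = 3
x[3] = 3

x = [-1, -3, 3, 3]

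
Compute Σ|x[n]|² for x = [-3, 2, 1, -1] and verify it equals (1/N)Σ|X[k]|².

Time domain:
Σ|x[n]|² = |-3|² + |2|² + |1|² + |-1|² = 15.0000

Frequency domain:
(1/4)Σ|X[k]|² = (1/4)(|-1|² + |-4-3i|² + |-3|² + |-4+3i|²) = (1/4)·60.0000 = 15.0000

Both sides agree, confirming Parseval's theorem.

Σ|x[n]|² = (1/N)Σ|X[k]|² = 15.0000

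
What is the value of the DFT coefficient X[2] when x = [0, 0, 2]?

X[2] = Σ(n=0 to 2) x[n] · ω_3^(2n) where ω_3 = e^(-2πi/3)
= (0)·ω_3^0 + (0)·ω_3^2 + (2)·ω_3^4

X[2] = -1.0000-1.7321i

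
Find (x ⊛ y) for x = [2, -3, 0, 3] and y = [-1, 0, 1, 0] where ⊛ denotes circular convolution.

(x ⊛ y)[n] = Σ(m=0 to 3) x[m] · y[(n-m) mod 4]

Computing each output sample:
(x ⊛ y)[0] = -2
(x ⊛ y)[1] = 6
(x ⊛ y)[2] = 2
(x ⊛ y)[3] = -6

x ⊛ y = [-2, 6, 2, -6]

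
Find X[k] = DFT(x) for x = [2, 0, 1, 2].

X[k] = Σ(n=0 to 3) x[n] · ω_4^(nk)
where ω_4 = e^(-2πi/4)

Computing each X[k]:
X[0] = 5
X[1] = 1+2i
X[2] = 1
X[3] = 1-2i

X = [5, 1+2i, 1, 1-2i]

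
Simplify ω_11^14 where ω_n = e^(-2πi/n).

Since ω_11^11 = 1, powers reduce modulo 11.
14 mod 11 = 3
So ω_11^14 = ω_11^3 = e^(-2πi·3/11)

ω_11^14 = ω_11^3 = -0.1423-0.9898i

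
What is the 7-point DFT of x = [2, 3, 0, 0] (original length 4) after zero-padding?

Original 4-point DFT: [5, 2-3i, -1, 2+3i]
Zero-padded 7-point DFT provides frequency interpolation.

DFT_7([x, 0, ...]) = [5, 3.8705-2.3455i, 1.3324-2.9248i, -0.7029-1.3017i, -0.7029+1.3017i, 1.3324+2.9248i, 3.8705+2.3455i]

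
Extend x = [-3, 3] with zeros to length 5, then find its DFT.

Original 2-point DFT: [0, -6]
Zero-padded 5-point DFT provides frequency interpolation.

DFT_5([x, 0, ...]) = [0, -2.0729-2.8532i, -5.4271-1.7634i, -5.4271+1.7634i, -2.0729+2.8532i]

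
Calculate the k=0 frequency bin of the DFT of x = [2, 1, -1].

X[0] = Σ(n=0 to 2) x[n] · ω_3^0 = Σ x[n]
= (2) + (1) + (-1)

X[0] = 2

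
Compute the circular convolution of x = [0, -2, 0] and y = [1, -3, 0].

(x ⊛ y)[n] = Σ(m=0 to 2) x[m] · y[(n-m) mod 3]

Computing each output sample:
(x ⊛ y)[0] = 0
(x ⊛ y)[1] = -2
(x ⊛ y)[2] = 6

x ⊛ y = [0, -2, 6]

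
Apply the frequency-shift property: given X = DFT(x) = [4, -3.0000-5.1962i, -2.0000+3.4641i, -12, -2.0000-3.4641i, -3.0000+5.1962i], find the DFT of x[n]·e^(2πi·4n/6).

Modulation property: DFT(ω_6^(-4n)·x[n]) = X[(k-4) mod 6], so circularly shift X by 4 positions.

X[k-4] = [-2.0000+3.4641i, -12, -2.0000-3.4641i, -3.0000+5.1962i, 4, -3.0000-5.1962i]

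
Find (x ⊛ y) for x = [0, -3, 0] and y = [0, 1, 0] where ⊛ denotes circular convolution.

(x ⊛ y)[n] = Σ(m=0 to 2) x[m] · y[(n-m) mod 3]

Computing each output sample:
(x ⊛ y)[0] = 0
(x ⊛ y)[1] = 0
(x ⊛ y)[2] = -3

x ⊛ y = [0, 0, -3]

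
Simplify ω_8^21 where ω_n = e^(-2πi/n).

Since ω_8^8 = 1, powers reduce modulo 8.
21 mod 8 = 5
So ω_8^21 = ω_8^5 = e^(-2πi·5/8)

ω_8^21 = ω_8^5 = -0.7071+0.7071i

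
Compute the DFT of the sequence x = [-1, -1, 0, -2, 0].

X[k] = Σ(n=0 to 4) x[n] · ω_5^(nk)
where ω_5 = e^(-2πi/5)

Computing each X[k]:
X[0] = -4
X[1] = 0.3090-0.2245i
X[2] = -0.8090+2.4899i
X[3] = -0.8090-2.4899i
X[4] = 0.3090+0.2245i

X = [-4, 0.3090-0.2245i, -0.8090+2.4899i, -0.8090-2.4899i, 0.3090+0.2245i]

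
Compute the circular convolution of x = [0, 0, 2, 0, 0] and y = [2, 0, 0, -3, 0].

(x ⊛ y)[n] = Σ(m=0 to 4) x[m] · y[(n-m) mod 5]

Computing each output sample:
(x ⊛ y)[0] = -6
(x ⊛ y)[1] = 0
(x ⊛ y)[2] = 4
(x ⊛ y)[3] = 0
(x ⊛ y)[4] = 0

x ⊛ y = [-6, 0, 4, 0, 0]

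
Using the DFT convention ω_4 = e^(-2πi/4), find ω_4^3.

ω_4^3 = e^(-2πi·3/4)
= cos(-2π·3/4) + i·sin(-2π·3/4)
= cos(-6π/4) + i·sin(-6π/4)

ω_4^3 = cos(-6π/4) + i·sin(-6π/4) = 1i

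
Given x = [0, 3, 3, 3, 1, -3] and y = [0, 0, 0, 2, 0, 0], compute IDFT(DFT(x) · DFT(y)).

(x ⊛ y)[n] = Σ(m=0 to 5) x[m] · y[(n-m) mod 6]

Computing each output sample:
(x ⊛ y)[0] = 6
(x ⊛ y)[1] = 2
(x ⊛ y)[2] = -6
(x ⊛ y)[3] = 0
(x ⊛ y)[4] = 6
(x ⊛ y)[5] = 6

x ⊛ y = [6, 2, -6, 0, 6, 6]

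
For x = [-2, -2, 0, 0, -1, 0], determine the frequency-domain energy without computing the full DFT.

Parseval: Σ|x[n]|² = (1/N)Σ|X[k]|², so Σ|X[k]|² = N·Σ|x[n]|² = 6·9.0000

Σ|X[k]|² = N·Σ|x[n]|² = 6·9.0000 = 54.0000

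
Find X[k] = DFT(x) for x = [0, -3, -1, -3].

X[k] = Σ(n=0 to 3) x[n] · ω_4^(nk)
where ω_4 = e^(-2πi/4)

Computing each X[k]:
X[0] = -7
X[1] = 1
X[2] = 5
X[3] = 1

X = [-7, 1, 5, 1]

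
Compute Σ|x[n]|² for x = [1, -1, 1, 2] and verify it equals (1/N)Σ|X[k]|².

Time domain:
Σ|x[n]|² = |1|² + |-1|² + |1|² + |2|² = 7.0000

Frequency domain:
(1/4)Σ|X[k]|² = (1/4)(|3|² + |3i|² + |1|² + |-3i|²) = (1/4)·28.0000 = 7.0000

Both sides agree, confirming Parseval's theorem.

Σ|x[n]|² = (1/N)Σ|X[k]|² = 7.0000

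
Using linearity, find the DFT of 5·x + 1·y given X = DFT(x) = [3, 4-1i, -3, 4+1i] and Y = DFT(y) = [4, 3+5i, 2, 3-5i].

By linearity: DFT(5x + 1y) = 5·DFT(x) + 1·DFT(y)
= 5·[3, 4-1i, -3, 4+1i] + 1·[4, 3+5i, 2, 3-5i]

Computing element-wise:
Z[0] = 5·(3) + 1·(4) = 19
Z[1] = 5·(4-1i) + 1·(3+5i) = 23
Z[2] = 5·(-3) + 1·(2) = -13
Z[3] = 5·(4+1i) + 1·(3-5i) = 23

DFT(5x + 1y) = 5·X + 1·Y = [19, 23, -13, 23]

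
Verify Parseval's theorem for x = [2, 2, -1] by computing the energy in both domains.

Time domain:
Σ|x[n]|² = |2|² + |2|² + |-1|² = 9.0000

Frequency domain:
(1/3)Σ|X[k]|² = (1/3)(|3|² + |1.5000-2.5981i|² + |1.5000+2.5981i|²) = (1/3)·27.0000 = 9.0000

Both sides agree, confirming Parseval's theorem.

Σ|x[n]|² = (1/N)Σ|X[k]|² = 9.0000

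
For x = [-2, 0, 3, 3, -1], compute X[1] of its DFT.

X[1] = Σ(n=0 to 4) x[n] · ω_5^(1n) where ω_5 = e^(-2πi/5)
= (-2)·ω_5^0 + (0)·ω_5^1 + (3)·ω_5^2 + (3)·ω_5^3 + (-1)·ω_5^4

X[1] = -7.1631-0.9511i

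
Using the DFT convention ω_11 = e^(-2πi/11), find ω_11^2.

ω_11^2 = e^(-2πi·2/11)
= cos(-2π·2/11) + i·sin(-2π·2/11)
= cos(-4π/11) + i·sin(-4π/11)

ω_11^2 = cos(-4π/11) + i·sin(-4π/11) = 0.4154-0.9096i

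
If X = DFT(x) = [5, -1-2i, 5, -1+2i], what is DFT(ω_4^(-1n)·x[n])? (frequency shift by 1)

Modulation property: DFT(ω_4^(-1n)·x[n]) = X[(k-1) mod 4], so circularly shift X by 1 positions.

X[k-1] = [-1+2i, 5, -1-2i, 5]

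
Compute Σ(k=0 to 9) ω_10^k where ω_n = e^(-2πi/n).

Sum of all nth roots of unity equals 0 for n > 1 (geometric series with r ≠ 1).

0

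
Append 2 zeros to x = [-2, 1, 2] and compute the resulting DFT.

Original 3-point DFT: [1, -3.5000+0.8660i, -3.5000-0.8660i]
Zero-padded 5-point DFT provides frequency interpolation.

DFT_5([x, 0, ...]) = [1, -3.3090-2.1266i, -2.1910+1.3143i, -2.1910-1.3143i, -3.3090+2.1266i]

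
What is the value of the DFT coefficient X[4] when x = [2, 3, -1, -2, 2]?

X[4] = Σ(n=0 to 4) x[n] · ω_5^(4n) where ω_5 = e^(-2πi/5)
= (2)·ω_5^0 + (3)·ω_5^4 + (-1)·ω_5^8 + (-2)·ω_5^12 + (2)·ω_5^16

X[4] = 5.9721+1.5388i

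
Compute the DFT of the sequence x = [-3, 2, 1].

X[k] = Σ(n=0 to 2) x[n] · ω_3^(nk)
where ω_3 = e^(-2πi/3)

Computing each X[k]:
X[0] = 0
X[1] = -4.5000-0.8660i
X[2] = -4.5000+0.8660i

X = [0, -4.5000-0.8660i, -4.5000+0.8660i]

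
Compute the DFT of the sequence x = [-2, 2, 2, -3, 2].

X[k] = Σ(n=0 to 4) x[n] · ω_5^(nk)
where ω_5 = e^(-2πi/5)

Computing each X[k]:
X[0] = 1
X[1] = 0.0451-2.9389i
X[2] = -5.5451+4.7553i
X[3] = -5.5451-4.7553i
X[4] = 0.0451+2.9389i

X = [1, 0.0451-2.9389i, -5.5451+4.7553i, -5.5451-4.7553i, 0.0451+2.9389i]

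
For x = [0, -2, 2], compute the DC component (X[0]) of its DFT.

X[0] = Σ(n=0 to 2) x[n] · ω_3^0 = Σ x[n]
= (0) + (-2) + (2)

X[0] = 0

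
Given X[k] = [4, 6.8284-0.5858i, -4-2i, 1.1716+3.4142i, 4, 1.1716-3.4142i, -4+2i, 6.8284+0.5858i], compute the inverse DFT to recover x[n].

x[n] = (1/8) Σ(k=0 to 7) X[k] · e^(2πikn/8)

Computing each x[n]:
x[0] = 2
x[1] = 1
x[2] = 3
x[3] = -2
x[4] = -2
x[5] = 0
x[6] = 1
x[7] = 1

x = [2, 1, 3, -2, -2, 0, 1, 1]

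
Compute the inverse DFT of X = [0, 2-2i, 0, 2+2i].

x[n] = (1/4) Σ(k=0 to 3) X[k] · e^(2πikn/4)

Computing each x[n]:
x[0] = 1
x[1] = 1
x[2] = -1
x[3] = -1

x = [1, 1, -1, -1]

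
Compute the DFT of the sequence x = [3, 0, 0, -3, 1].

X[k] = Σ(n=0 to 4) x[n] · ω_5^(nk)
where ω_5 = e^(-2πi/5)

Computing each X[k]:
X[0] = 1
X[1] = 5.7361-0.8123i
X[2] = 1.2639+3.4410i
X[3] = 1.2639-3.4410i
X[4] = 5.7361+0.8123i

X = [1, 5.7361-0.8123i, 1.2639+3.4410i, 1.2639-3.4410i, 5.7361+0.8123i]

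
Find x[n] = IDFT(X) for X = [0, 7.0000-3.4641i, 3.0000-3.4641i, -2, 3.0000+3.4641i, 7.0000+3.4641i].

x[n] = (1/6) Σ(k=0 to 5) X[k] · e^(2πikn/6)

Computing each x[n]:
x[0] = 3
x[1] = 3
x[2] = -2
x[3] = -1
x[4] = -2
x[5] = -1

x = [3, 3, -2, -1, -2, -1]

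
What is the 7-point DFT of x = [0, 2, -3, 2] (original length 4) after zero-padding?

Original 4-point DFT: [1, 3, -7, 3]
Zero-padded 7-point DFT provides frequency interpolation.

DFT_7([x, 0, ...]) = [1, 0.1126+0.4934i, 3.5048-1.6878i, -4.1174-5.1631i, -4.1174+5.1631i, 3.5048+1.6878i, 0.1126-0.4934i]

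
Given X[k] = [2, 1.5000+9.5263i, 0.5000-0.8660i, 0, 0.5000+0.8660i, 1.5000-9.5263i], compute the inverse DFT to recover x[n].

x[n] = (1/6) Σ(k=0 to 5) X[k] · e^(2πikn/6)

Computing each x[n]:
x[0] = 1
x[1] = -2
x[2] = -3
x[3] = 0
x[4] = 3
x[5] = 3

x = [1, -2, -3, 0, 3, 3]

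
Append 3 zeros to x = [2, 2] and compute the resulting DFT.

Original 2-point DFT: [4, 0]
Zero-padded 5-point DFT provides frequency interpolation.

DFT_5([x, 0, ...]) = [4, 2.6180-1.9021i, 0.3820-1.1756i, 0.3820+1.1756i, 2.6180+1.9021i]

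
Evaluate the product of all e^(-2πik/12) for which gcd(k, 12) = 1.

The primitive 12th roots of unity are ω_12^k for k coprime to 12: k ∈ {1, 5, 7, 11}
Their product equals the constant term of the cyclotomic polynomial Φ_12(x) up to sign.
For n ≥ 3, the product of all primitive nth roots of unity is 1. (For n=1 it is 1; for n=2 it is -1.)

1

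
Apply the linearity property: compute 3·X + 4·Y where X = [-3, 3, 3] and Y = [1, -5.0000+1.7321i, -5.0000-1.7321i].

By linearity: DFT(3x + 4y) = 3·DFT(x) + 4·DFT(y)
= 3·[-3, 3, 3] + 4·[1, -5.0000+1.7321i, -5.0000-1.7321i]

Computing element-wise:
Z[0] = 3·(-3) + 4·(1) = -5
Z[1] = 3·(3) + 4·(-5.0000+1.7321i) = -11.0000+6.9284i
Z[2] = 3·(3) + 4·(-5.0000-1.7321i) = -11.0000-6.9284i

DFT(3x + 4y) = 3·X + 4·Y = [-5, -11.0000+6.9284i, -11.0000-6.9284i]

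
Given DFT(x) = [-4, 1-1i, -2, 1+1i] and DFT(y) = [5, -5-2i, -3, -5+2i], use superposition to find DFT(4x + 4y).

By linearity: DFT(4x + 4y) = 4·DFT(x) + 4·DFT(y)
= 4·[-4, 1-1i, -2, 1+1i] + 4·[5, -5-2i, -3, -5+2i]

Computing element-wise:
Z[0] = 4·(-4) + 4·(5) = 4
Z[1] = 4·(1-1i) + 4·(-5-2i) = -16-12i
Z[2] = 4·(-2) + 4·(-3) = -20
Z[3] = 4·(1+1i) + 4·(-5+2i) = -16+12i

DFT(4x + 4y) = 4·X + 4·Y = [4, -16-12i, -20, -16+12i]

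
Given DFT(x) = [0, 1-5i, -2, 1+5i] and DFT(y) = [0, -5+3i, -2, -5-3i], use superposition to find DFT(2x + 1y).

By linearity: DFT(2x + 1y) = 2·DFT(x) + 1·DFT(y)
= 2·[0, 1-5i, -2, 1+5i] + 1·[0, -5+3i, -2, -5-3i]

Computing element-wise:
Z[0] = 2·(0) + 1·(0) = 0
Z[1] = 2·(1-5i) + 1·(-5+3i) = -3-7i
Z[2] = 2·(-2) + 1·(-2) = -6
Z[3] = 2·(1+5i) + 1·(-5-3i) = -3+7i

DFT(2x + 1y) = 2·X + 1·Y = [0, -3-7i, -6, -3+7i]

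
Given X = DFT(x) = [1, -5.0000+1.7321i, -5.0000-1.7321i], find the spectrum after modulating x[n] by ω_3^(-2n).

Modulation property: DFT(ω_3^(-2n)·x[n]) = X[(k-2) mod 3], so circularly shift X by 2 positions.

X[k-2] = [-5.0000+1.7321i, -5.0000-1.7321i, 1]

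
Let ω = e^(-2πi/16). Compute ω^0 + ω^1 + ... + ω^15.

Sum of all nth roots of unity equals 0 for n > 1 (geometric series with r ≠ 1).

0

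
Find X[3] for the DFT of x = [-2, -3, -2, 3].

X[3] = Σ(n=0 to 3) x[n] · ω_4^(3n) where ω_4 = e^(-2πi/4)
= (-2)·ω_4^0 + (-3)·ω_4^3 + (-2)·ω_4^6 + (3)·ω_4^9

X[3] = -6i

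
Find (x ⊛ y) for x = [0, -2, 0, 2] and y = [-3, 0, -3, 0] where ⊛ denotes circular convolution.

(x ⊛ y)[n] = Σ(m=0 to 3) x[m] · y[(n-m) mod 4]

Computing each output sample:
(x ⊛ y)[0] = 0
(x ⊛ y)[1] = 0
(x ⊛ y)[2] = 0
(x ⊛ y)[3] = 0

x ⊛ y = [0, 0, 0, 0]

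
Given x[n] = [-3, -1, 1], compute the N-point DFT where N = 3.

X[k] = Σ(n=0 to 2) x[n] · ω_3^(nk)
where ω_3 = e^(-2πi/3)

Computing each X[k]:
X[0] = -3
X[1] = -3.0000+1.7321i
X[2] = -3.0000-1.7321i

X = [-3, -3.0000+1.7321i, -3.0000-1.7321i]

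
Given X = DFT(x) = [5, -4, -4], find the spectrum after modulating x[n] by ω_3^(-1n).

Modulation property: DFT(ω_3^(-1n)·x[n]) = X[(k-1) mod 3], so circularly shift X by 1 positions.

X[k-1] = [-4, 5, -4]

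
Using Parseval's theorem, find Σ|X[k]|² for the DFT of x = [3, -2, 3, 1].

Parseval: Σ|x[n]|² = (1/N)Σ|X[k]|², so Σ|X[k]|² = N·Σ|x[n]|² = 4·23.0000

Σ|X[k]|² = N·Σ|x[n]|² = 4·23.0000 = 92.0000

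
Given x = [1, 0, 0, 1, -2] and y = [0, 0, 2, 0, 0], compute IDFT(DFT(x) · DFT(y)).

(x ⊛ y)[n] = Σ(m=0 to 4) x[m] · y[(n-m) mod 5]

Computing each output sample:
(x ⊛ y)[0] = 2
(x ⊛ y)[1] = -4
(x ⊛ y)[2] = 2
(x ⊛ y)[3] = 0
(x ⊛ y)[4] = 0

x ⊛ y = [2, -4, 2, 0, 0]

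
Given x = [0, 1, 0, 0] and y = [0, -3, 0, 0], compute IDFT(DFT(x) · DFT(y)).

(x ⊛ y)[n] = Σ(m=0 to 3) x[m] · y[(n-m) mod 4]

Computing each output sample:
(x ⊛ y)[0] = 0
(x ⊛ y)[1] = 0
(x ⊛ y)[2] = -3
(x ⊛ y)[3] = 0

x ⊛ y = [0, 0, -3, 0]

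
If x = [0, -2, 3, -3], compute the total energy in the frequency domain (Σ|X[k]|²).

Parseval: Σ|x[n]|² = (1/N)Σ|X[k]|², so Σ|X[k]|² = N·Σ|x[n]|² = 4·22.0000

Σ|X[k]|² = N·Σ|x[n]|² = 4·22.0000 = 88.0000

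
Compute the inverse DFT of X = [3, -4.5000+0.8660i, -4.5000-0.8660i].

x[n] = (1/3) Σ(k=0 to 2) X[k] · e^(2πikn/3)

Computing each x[n]:
x[0] = -2
x[1] = 2
x[2] = 3

x = [-2, 2, 3]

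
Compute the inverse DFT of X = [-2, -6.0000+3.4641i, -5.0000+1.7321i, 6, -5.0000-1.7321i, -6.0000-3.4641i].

x[n] = (1/6) Σ(k=0 to 5) X[k] · e^(2πikn/6)

Computing each x[n]:
x[0] = -3
x[1] = -3
x[2] = 2
x[3] = -1
x[4] = 3
x[5] = 0

x = [-3, -3, 2, -1, 3, 0]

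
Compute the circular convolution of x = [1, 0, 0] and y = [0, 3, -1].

(x ⊛ y)[n] = Σ(m=0 to 2) x[m] · y[(n-m) mod 3]

Computing each output sample:
(x ⊛ y)[0] = 0
(x ⊛ y)[1] = 3
(x ⊛ y)[2] = -1

x ⊛ y = [0, 3, -1]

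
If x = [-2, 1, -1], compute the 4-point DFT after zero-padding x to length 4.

Original 3-point DFT: [-2, -2.0000-1.7321i, -2.0000+1.7321i]
Zero-padded 4-point DFT provides frequency interpolation.

DFT_4([x, 0, ...]) = [-2, -1-1i, -4, -1+1i]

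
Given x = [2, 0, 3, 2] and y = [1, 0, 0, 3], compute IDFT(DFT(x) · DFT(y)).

(x ⊛ y)[n] = Σ(m=0 to 3) x[m] · y[(n-m) mod 4]

Computing each output sample:
(x ⊛ y)[0] = 2
(x ⊛ y)[1] = 9
(x ⊛ y)[2] = 9
(x ⊛ y)[3] = 8

x ⊛ y = [2, 9, 9, 8]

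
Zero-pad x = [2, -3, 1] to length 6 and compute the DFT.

Original 3-point DFT: [0, 3.0000+3.4641i, 3.0000-3.4641i]
Zero-padded 6-point DFT provides frequency interpolation.

DFT_6([x, 0, ...]) = [0, 1.7321i, 3.0000+3.4641i, 6, 3.0000-3.4641i, -1.7321i]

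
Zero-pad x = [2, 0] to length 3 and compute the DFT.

Original 2-point DFT: [2, 2]
Zero-padded 3-point DFT provides frequency interpolation.

DFT_3([x, 0, ...]) = [2, 2, 2]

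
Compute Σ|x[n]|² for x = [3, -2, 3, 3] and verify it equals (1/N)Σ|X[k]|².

Time domain:
Σ|x[n]|² = |3|² + |-2|² + |3|² + |3|² = 31.0000

Frequency domain:
(1/4)Σ|X[k]|² = (1/4)(|7|² + |5i|² + |5|² + |-5i|²) = (1/4)·124.0000 = 31.0000

Both sides agree, confirming Parseval's theorem.

Σ|x[n]|² = (1/N)Σ|X[k]|² = 31.0000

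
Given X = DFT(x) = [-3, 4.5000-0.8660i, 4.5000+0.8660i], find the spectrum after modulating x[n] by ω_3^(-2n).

Modulation property: DFT(ω_3^(-2n)·x[n]) = X[(k-2) mod 3], so circularly shift X by 2 positions.

X[k-2] = [4.5000-0.8660i, 4.5000+0.8660i, -3]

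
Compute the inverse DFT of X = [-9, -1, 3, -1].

x[n] = (1/4) Σ(k=0 to 3) X[k] · e^(2πikn/4)

Computing each x[n]:
x[0] = -2
x[1] = -3
x[2] = -1
x[3] = -3

x = [-2, -3, -1, -3]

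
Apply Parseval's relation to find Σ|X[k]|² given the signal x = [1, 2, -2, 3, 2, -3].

Parseval: Σ|x[n]|² = (1/N)Σ|X[k]|², so Σ|X[k]|² = N·Σ|x[n]|² = 6·31.0000

Σ|X[k]|² = N·Σ|x[n]|² = 6·31.0000 = 186.0000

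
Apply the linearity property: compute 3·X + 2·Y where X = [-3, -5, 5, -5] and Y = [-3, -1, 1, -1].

By linearity: DFT(3x + 2y) = 3·DFT(x) + 2·DFT(y)
= 3·[-3, -5, 5, -5] + 2·[-3, -1, 1, -1]

Computing element-wise:
Z[0] = 3·(-3) + 2·(-3) = -15
Z[1] = 3·(-5) + 2·(-1) = -17
Z[2] = 3·(5) + 2·(1) = 17
Z[3] = 3·(-5) + 2·(-1) = -17

DFT(3x + 2y) = 3·X + 2·Y = [-15, -17, 17, -17]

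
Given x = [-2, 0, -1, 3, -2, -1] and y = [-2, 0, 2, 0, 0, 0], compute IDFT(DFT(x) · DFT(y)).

(x ⊛ y)[n] = Σ(m=0 to 5) x[m] · y[(n-m) mod 6]

Computing each output sample:
(x ⊛ y)[0] = 0
(x ⊛ y)[1] = -2
(x ⊛ y)[2] = -2
(x ⊛ y)[3] = -6
(x ⊛ y)[4] = 2
(x ⊛ y)[5] = 8

x ⊛ y = [0, -2, -2, -6, 2, 8]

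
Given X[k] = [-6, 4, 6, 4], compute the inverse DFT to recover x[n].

x[n] = (1/4) Σ(k=0 to 3) X[k] · e^(2πikn/4)

Computing each x[n]:
x[0] = 2
x[1] = -3
x[2] = -2
x[3] = -3

x = [2, -3, -2, -3]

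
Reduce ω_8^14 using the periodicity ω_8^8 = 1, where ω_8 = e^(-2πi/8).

Since ω_8^8 = 1, powers reduce modulo 8.
14 mod 8 = 6
So ω_8^14 = ω_8^6 = e^(-2πi·6/8)

ω_8^14 = ω_8^6 = 1i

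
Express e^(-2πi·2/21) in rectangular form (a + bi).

ω_21^2 = e^(-2πi·2/21)
= cos(-2π·2/21) + i·sin(-2π·2/21)
= cos(-4π/21) + i·sin(-4π/21)

ω_21^2 = cos(-4π/21) + i·sin(-4π/21) = 0.8262-0.5633i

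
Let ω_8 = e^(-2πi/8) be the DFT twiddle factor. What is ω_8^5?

ω_8^5 = e^(-2πi·5/8)
= cos(-2π·5/8) + i·sin(-2π·5/8)
= cos(-10π/8) + i·sin(-10π/8)

ω_8^5 = cos(-10π/8) + i·sin(-10π/8) = -0.7071+0.7071i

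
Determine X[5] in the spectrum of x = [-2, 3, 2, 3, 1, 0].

X[5] = Σ(n=0 to 5) x[n] · ω_6^(5n) where ω_6 = e^(-2πi/6)
= (-2)·ω_6^0 + (3)·ω_6^5 + (2)·ω_6^10 + (3)·ω_6^15 + (1)·ω_6^20 + (0)·ω_6^25

X[5] = -5.0000+3.4641i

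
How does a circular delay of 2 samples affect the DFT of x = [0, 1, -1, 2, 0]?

Time shift by 2: X_shifted[k] = ω_5^(2k) · X[k]
Shifted x = [2, 0, 0, 1, -1]

DFT(x[n-2]) = [2, 0.8820-0.3633i, 3.1180-1.5388i, 3.1180+1.5388i, 0.8820+0.3633i]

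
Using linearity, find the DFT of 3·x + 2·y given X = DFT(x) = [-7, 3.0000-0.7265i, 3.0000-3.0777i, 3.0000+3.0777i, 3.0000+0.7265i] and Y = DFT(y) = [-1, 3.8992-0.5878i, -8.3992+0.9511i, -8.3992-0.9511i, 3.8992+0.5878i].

By linearity: DFT(3x + 2y) = 3·DFT(x) + 2·DFT(y)
= 3·[-7, 3.0000-0.7265i, 3.0000-3.0777i, 3.0000+3.0777i, 3.0000+0.7265i] + 2·[-1, 3.8992-0.5878i, -8.3992+0.9511i, -8.3992-0.9511i, 3.8992+0.5878i]

Computing element-wise:
Z[0] = 3·(-7) + 2·(-1) = -23
Z[1] = 3·(3.0000-0.7265i) + 2·(3.8992-0.5878i) = 16.7984-3.3551i
Z[2] = 3·(3.0000-3.0777i) + 2·(-8.3992+0.9511i) = -7.7984-7.3309i
Z[3] = 3·(3.0000+3.0777i) + 2·(-8.3992-0.9511i) = -7.7984+7.3309i
Z[4] = 3·(3.0000+0.7265i) + 2·(3.8992+0.5878i) = 16.7984+3.3551i

DFT(3x + 2y) = 3·X + 2·Y = [-23, 16.7984-3.3551i, -7.7984-7.3309i, -7.7984+7.3309i, 16.7984+3.3551i]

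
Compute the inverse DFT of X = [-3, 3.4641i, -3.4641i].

x[n] = (1/3) Σ(k=0 to 2) X[k] · e^(2πikn/3)

Computing each x[n]:
x[0] = -1
x[1] = -3
x[2] = 1

x = [-1, -3, 1]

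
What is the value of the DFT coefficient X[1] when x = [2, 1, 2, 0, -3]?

X[1] = Σ(n=0 to 4) x[n] · ω_5^(1n) where ω_5 = e^(-2πi/5)
= (2)·ω_5^0 + (1)·ω_5^1 + (2)·ω_5^2 + (0)·ω_5^3 + (-3)·ω_5^4

X[1] = -0.2361-4.9798i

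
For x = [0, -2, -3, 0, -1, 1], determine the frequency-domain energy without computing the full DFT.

Parseval: Σ|x[n]|² = (1/N)Σ|X[k]|², so Σ|X[k]|² = N·Σ|x[n]|² = 6·15.0000

Σ|X[k]|² = N·Σ|x[n]|² = 6·15.0000 = 90.0000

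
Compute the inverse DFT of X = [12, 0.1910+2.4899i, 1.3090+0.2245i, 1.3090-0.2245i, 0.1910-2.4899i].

x[n] = (1/5) Σ(k=0 to 4) X[k] · e^(2πikn/5)

Computing each x[n]:
x[0] = 3
x[1] = 1
x[2] = 2
x[3] = 3
x[4] = 3

x = [3, 1, 2, 3, 3]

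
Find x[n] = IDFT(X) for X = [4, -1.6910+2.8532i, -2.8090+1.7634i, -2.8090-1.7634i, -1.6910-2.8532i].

x[n] = (1/5) Σ(k=0 to 4) X[k] · e^(2πikn/5)

Computing each x[n]:
x[0] = -1
x[1] = 0
x[2] = 1
x[3] = 1
x[4] = 3

x = [-1, 0, 1, 1, 3]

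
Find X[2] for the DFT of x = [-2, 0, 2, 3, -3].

X[2] = Σ(n=0 to 4) x[n] · ω_5^(2n) where ω_5 = e^(-2πi/5)
= (-2)·ω_5^0 + (0)·ω_5^2 + (2)·ω_5^4 + (3)·ω_5^6 + (-3)·ω_5^8

X[2] = 1.9721-2.7144i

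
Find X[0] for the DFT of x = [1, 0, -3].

X[0] = Σ(n=0 to 2) x[n] · ω_3^0 = Σ x[n]
= (1) + (0) + (-3)

X[0] = -2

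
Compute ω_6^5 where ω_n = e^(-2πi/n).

ω_6^5 = e^(-2πi·5/6)
= cos(-2π·5/6) + i·sin(-2π·5/6)
= cos(-10π/6) + i·sin(-10π/6)

ω_6^5 = cos(-10π/6) + i·sin(-10π/6) = 0.5000+0.8660i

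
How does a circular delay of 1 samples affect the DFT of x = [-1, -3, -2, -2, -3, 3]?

Time shift by 1: X_shifted[k] = ω_6^(1k) · X[k]
Shifted x = [3, -1, -3, -2, -2, -3]

DFT(x[n-1]) = [-8, 5.5000-0.8660i, 5.5000-2.5981i, 4, 5.5000+2.5981i, 5.5000+0.8660i]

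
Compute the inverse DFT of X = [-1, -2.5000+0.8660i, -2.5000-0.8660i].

x[n] = (1/3) Σ(k=0 to 2) X[k] · e^(2πikn/3)

Computing each x[n]:
x[0] = -2
x[1] = 0
x[2] = 1

x = [-2, 0, 1]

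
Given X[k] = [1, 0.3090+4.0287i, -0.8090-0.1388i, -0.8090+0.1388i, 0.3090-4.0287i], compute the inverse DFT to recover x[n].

x[n] = (1/5) Σ(k=0 to 4) X[k] · e^(2πikn/5)

Computing each x[n]:
x[0] = 0
x[1] = -1
x[2] = -1
x[3] = 1
x[4] = 2

x = [0, -1, -1, 1, 2]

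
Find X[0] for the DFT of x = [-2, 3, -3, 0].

X[0] = Σ(n=0 to 3) x[n] · ω_4^0 = Σ x[n]
= (-2) + (3) + (-3) + (0)

X[0] = -2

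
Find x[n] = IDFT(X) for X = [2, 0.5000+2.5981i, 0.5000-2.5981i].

x[n] = (1/3) Σ(k=0 to 2) X[k] · e^(2πikn/3)

Computing each x[n]:
x[0] = 1
x[1] = -1
x[2] = 2

x = [1, -1, 2]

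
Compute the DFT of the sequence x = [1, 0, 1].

X[k] = Σ(n=0 to 2) x[n] · ω_3^(nk)
where ω_3 = e^(-2πi/3)

Computing each X[k]:
X[0] = 2
X[1] = 0.5000+0.8660i
X[2] = 0.5000-0.8660i

X = [2, 0.5000+0.8660i, 0.5000-0.8660i]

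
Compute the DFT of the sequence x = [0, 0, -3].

X[k] = Σ(n=0 to 2) x[n] · ω_3^(nk)
where ω_3 = e^(-2πi/3)

Computing each X[k]:
X[0] = -3
X[1] = 1.5000-2.5981i
X[2] = 1.5000+2.5981i

X = [-3, 1.5000-2.5981i, 1.5000+2.5981i]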